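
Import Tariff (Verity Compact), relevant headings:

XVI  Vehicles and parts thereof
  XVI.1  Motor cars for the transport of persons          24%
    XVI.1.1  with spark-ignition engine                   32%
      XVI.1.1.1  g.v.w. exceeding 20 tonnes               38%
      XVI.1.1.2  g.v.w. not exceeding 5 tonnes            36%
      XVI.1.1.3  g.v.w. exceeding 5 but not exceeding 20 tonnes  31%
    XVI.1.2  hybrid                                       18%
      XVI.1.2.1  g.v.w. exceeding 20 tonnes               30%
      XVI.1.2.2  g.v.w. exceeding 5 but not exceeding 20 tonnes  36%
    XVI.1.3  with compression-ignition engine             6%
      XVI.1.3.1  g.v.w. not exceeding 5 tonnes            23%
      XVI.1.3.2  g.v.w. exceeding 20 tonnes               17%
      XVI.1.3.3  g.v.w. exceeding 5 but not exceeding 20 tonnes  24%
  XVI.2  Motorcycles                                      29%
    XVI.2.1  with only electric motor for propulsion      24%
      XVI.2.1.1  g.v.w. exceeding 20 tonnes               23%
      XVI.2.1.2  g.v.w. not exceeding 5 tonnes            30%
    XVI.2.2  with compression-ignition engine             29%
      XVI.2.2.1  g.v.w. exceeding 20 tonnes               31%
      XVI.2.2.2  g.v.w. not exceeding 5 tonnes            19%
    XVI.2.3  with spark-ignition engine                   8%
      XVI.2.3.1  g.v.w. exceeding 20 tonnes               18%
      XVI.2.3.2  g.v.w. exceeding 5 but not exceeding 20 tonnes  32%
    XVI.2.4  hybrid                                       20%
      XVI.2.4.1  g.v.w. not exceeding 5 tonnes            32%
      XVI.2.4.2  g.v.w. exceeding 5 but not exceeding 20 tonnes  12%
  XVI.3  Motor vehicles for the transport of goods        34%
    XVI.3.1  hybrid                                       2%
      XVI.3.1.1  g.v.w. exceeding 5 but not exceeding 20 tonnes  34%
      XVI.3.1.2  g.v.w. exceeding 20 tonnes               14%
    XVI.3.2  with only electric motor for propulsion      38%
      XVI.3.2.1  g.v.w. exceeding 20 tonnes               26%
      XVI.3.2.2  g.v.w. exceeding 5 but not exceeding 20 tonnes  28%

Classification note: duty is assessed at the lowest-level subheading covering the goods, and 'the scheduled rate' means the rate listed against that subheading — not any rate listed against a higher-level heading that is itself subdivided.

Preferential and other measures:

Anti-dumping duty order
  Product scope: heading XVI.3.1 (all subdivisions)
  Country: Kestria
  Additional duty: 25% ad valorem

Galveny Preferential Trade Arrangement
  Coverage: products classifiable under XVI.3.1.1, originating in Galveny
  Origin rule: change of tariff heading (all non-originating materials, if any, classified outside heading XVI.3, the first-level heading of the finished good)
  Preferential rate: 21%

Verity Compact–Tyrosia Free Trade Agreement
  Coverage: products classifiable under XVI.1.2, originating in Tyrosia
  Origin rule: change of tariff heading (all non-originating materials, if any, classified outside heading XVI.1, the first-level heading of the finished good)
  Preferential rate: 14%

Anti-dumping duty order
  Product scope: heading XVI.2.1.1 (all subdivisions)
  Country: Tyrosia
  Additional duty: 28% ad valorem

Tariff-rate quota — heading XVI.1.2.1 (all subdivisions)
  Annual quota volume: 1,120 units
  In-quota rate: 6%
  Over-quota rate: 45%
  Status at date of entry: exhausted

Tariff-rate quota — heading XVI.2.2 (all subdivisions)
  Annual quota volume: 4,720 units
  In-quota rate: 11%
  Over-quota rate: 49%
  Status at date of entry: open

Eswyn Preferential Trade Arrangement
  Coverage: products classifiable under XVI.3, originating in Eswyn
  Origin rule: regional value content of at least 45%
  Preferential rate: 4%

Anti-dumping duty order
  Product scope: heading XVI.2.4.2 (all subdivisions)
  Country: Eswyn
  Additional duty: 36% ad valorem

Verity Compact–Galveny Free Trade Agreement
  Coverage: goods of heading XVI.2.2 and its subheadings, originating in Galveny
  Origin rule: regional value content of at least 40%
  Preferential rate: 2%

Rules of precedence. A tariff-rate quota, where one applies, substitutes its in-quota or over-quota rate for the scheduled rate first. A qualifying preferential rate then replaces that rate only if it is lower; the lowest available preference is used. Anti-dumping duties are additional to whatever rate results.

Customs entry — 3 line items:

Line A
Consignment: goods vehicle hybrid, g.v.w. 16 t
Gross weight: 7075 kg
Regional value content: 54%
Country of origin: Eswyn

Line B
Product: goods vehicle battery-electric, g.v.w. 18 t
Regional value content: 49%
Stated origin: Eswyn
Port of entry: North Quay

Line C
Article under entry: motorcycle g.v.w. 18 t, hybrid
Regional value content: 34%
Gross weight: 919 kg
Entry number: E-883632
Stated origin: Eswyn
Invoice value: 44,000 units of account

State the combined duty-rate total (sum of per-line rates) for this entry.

Line A: goods vehicle → XVI.3; hybrid → XVI.3.1; g.v.w. 16 t → XVI.3.1.1. Scheduled 34%. Eswyn agreement on XVI.3: RVC ≥ 45% → 4% available; preferential 4%. → 4%.
Line B: goods vehicle → XVI.3; battery-electric → XVI.3.2; g.v.w. 18 t → XVI.3.2.2. Scheduled 28%. Eswyn agreement on XVI.3: RVC ≥ 45% → 4% available; preferential 4%. → 4%.
Line C: motorcycle → XVI.2; hybrid → XVI.2.4; g.v.w. 18 t → XVI.2.4.2. Scheduled 12%. Eswyn agreement on XVI.3: XVI.2.4.2 not covered; anti-dumping (Eswyn, XVI.2.4.2): +36%; total 12% + 36% = 48%. → 48%.
Sum: 4% + 4% + 48% = 56%.

56%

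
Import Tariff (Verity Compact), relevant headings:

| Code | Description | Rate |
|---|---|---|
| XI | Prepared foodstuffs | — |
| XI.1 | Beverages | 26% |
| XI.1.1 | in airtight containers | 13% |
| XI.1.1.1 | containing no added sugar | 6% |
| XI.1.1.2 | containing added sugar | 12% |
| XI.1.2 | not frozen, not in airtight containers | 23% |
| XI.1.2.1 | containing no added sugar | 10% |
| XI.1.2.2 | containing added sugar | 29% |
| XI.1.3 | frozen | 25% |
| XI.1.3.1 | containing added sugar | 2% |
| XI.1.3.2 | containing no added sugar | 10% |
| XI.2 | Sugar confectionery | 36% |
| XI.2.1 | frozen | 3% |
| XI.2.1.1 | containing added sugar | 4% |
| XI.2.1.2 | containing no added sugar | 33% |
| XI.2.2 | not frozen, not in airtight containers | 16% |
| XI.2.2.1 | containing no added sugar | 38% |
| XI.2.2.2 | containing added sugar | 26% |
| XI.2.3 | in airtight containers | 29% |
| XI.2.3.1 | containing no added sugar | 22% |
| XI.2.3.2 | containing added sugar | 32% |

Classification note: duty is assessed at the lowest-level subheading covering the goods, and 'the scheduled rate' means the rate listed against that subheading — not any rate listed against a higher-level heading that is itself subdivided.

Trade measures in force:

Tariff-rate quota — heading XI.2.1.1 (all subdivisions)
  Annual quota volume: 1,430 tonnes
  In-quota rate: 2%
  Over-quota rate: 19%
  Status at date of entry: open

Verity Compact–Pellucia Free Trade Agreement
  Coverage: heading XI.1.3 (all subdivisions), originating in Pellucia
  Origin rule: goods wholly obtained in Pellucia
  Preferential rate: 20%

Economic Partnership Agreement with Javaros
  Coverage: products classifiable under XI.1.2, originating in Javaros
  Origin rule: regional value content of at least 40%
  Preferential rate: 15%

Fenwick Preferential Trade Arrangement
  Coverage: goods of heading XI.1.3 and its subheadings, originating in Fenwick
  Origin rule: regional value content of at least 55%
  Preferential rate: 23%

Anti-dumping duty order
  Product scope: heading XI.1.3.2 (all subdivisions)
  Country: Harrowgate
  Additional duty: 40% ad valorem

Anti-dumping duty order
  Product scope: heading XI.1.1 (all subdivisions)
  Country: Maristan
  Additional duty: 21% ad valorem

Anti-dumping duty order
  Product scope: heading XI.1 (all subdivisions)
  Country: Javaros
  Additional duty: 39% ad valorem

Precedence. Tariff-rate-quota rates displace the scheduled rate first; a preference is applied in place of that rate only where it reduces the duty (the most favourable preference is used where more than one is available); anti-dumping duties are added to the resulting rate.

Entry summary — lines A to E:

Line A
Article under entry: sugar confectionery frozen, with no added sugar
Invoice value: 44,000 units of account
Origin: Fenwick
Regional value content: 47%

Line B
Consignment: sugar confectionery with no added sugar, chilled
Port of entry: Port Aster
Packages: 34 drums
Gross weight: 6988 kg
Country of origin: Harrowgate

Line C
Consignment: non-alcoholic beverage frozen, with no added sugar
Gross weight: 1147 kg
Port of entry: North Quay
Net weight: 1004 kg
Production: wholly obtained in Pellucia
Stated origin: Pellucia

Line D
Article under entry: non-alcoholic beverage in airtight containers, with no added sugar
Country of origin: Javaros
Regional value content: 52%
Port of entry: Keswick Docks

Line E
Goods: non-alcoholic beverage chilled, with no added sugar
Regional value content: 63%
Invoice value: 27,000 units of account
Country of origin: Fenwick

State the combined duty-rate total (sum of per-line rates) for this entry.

Line A: sugar confectionery → XI.2; frozen → XI.2.1; with no added sugar → XI.2.1.2. Scheduled 33%. Fenwick agreement on XI.1.3: XI.2.1.2 not covered. → 33%.
Line B: sugar confectionery → XI.2; chilled → XI.2.2; with no added sugar → XI.2.2.1. Scheduled 38%. No special measure applies. → 38%.
Line C: non-alcoholic beverage → XI.1; frozen → XI.1.3; with no added sugar → XI.1.3.2. Scheduled 10%. Pellucia agreement on XI.1.3: wholly obtained → 20% available; preference 20% not lower than 10% → no reduction. → 10%.
Line D: non-alcoholic beverage → XI.1; in airtight containers → XI.1.1; with no added sugar → XI.1.1.1. Scheduled 6%. Javaros agreement on XI.1.2: XI.1.1.1 not covered; anti-dumping (Javaros, XI.1): +39%; total 6% + 39% = 45%. → 45%.
Line E: non-alcoholic beverage → XI.1; chilled → XI.1.2; with no added sugar → XI.1.2.1. Scheduled 10%. Fenwick agreement on XI.1.3: XI.1.2.1 not covered. → 10%.
Sum: 33% + 38% + 10% + 45% + 10% = 136%.

136%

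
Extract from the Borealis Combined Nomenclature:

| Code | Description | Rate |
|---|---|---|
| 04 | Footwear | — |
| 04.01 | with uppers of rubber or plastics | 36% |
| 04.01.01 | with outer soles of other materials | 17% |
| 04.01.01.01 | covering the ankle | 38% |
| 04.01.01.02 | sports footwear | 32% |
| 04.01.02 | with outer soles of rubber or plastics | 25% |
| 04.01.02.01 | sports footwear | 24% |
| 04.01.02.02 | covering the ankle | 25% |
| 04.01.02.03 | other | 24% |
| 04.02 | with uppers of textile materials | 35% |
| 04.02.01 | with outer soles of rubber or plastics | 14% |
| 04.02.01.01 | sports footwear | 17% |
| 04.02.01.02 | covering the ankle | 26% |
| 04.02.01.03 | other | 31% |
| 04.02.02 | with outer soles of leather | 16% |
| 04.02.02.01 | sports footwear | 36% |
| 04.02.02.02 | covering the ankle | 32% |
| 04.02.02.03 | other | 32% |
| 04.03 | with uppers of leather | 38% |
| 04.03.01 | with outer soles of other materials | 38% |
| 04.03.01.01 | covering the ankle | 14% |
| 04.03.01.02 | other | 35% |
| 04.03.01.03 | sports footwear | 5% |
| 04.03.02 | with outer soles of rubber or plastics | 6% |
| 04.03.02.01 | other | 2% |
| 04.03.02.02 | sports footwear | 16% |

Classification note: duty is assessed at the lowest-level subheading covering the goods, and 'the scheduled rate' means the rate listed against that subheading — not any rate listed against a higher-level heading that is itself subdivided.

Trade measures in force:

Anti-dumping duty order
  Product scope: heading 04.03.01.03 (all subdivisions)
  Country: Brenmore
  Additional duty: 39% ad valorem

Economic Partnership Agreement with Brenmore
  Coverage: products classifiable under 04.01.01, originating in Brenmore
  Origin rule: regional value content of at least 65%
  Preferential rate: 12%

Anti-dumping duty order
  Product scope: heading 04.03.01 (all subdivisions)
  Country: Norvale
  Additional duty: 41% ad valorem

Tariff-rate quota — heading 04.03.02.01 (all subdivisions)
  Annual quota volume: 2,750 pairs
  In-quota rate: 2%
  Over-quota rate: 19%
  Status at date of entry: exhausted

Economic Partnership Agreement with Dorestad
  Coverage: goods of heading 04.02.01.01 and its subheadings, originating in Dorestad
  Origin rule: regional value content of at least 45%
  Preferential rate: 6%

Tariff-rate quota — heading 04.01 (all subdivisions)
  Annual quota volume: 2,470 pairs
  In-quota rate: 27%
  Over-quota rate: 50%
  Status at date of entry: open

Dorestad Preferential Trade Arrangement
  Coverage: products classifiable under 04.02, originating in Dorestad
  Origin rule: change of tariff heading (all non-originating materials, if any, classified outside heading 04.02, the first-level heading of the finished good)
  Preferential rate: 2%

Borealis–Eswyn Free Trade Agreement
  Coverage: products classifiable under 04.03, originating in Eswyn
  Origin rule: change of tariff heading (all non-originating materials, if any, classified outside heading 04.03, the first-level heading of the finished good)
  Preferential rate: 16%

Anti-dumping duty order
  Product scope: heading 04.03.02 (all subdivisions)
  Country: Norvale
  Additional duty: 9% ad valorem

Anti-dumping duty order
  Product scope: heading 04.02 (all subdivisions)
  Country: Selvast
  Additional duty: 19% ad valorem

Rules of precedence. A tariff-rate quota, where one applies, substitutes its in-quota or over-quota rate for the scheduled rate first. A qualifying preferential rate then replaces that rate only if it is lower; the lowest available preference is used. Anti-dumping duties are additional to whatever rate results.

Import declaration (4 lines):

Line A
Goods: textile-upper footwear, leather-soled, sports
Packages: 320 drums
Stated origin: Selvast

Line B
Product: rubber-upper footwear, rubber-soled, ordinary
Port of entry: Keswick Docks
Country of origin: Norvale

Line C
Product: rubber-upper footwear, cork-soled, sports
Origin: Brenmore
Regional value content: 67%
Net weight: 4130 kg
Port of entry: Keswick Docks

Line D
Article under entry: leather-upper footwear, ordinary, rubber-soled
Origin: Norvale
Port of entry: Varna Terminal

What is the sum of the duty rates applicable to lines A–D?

Line A: textile-upper → 04.02; leather-soled → 04.02.02; sports → 04.02.02.01. Scheduled 36%. anti-dumping (Selvast, 04.02): +19%; total 36% + 19% = 55%. → 55%.
Line B: rubber-upper → 04.01; rubber-soled → 04.01.02; ordinary → 04.01.02.03. Scheduled 24%. quota on 04.01 open → in-quota 27%. → 27%.
Line C: rubber-upper → 04.01; cork-soled → 04.01.01; sports → 04.01.01.02. Scheduled 32%. quota on 04.01 open → in-quota 27%; Brenmore agreement on 04.01.01: RVC ≥ 65% → 12% available; preferential 12%. → 12%.
Line D: leather-upper → 04.03; rubber-soled → 04.03.02; ordinary → 04.03.02.01. Scheduled 2%. quota on 04.03.02.01 exhausted → over-quota 19%; anti-dumping (Norvale, 04.03.02): +9%; total 19% + 9% = 28%. → 28%.
Sum: 55% + 27% + 12% + 28% = 122%.

122%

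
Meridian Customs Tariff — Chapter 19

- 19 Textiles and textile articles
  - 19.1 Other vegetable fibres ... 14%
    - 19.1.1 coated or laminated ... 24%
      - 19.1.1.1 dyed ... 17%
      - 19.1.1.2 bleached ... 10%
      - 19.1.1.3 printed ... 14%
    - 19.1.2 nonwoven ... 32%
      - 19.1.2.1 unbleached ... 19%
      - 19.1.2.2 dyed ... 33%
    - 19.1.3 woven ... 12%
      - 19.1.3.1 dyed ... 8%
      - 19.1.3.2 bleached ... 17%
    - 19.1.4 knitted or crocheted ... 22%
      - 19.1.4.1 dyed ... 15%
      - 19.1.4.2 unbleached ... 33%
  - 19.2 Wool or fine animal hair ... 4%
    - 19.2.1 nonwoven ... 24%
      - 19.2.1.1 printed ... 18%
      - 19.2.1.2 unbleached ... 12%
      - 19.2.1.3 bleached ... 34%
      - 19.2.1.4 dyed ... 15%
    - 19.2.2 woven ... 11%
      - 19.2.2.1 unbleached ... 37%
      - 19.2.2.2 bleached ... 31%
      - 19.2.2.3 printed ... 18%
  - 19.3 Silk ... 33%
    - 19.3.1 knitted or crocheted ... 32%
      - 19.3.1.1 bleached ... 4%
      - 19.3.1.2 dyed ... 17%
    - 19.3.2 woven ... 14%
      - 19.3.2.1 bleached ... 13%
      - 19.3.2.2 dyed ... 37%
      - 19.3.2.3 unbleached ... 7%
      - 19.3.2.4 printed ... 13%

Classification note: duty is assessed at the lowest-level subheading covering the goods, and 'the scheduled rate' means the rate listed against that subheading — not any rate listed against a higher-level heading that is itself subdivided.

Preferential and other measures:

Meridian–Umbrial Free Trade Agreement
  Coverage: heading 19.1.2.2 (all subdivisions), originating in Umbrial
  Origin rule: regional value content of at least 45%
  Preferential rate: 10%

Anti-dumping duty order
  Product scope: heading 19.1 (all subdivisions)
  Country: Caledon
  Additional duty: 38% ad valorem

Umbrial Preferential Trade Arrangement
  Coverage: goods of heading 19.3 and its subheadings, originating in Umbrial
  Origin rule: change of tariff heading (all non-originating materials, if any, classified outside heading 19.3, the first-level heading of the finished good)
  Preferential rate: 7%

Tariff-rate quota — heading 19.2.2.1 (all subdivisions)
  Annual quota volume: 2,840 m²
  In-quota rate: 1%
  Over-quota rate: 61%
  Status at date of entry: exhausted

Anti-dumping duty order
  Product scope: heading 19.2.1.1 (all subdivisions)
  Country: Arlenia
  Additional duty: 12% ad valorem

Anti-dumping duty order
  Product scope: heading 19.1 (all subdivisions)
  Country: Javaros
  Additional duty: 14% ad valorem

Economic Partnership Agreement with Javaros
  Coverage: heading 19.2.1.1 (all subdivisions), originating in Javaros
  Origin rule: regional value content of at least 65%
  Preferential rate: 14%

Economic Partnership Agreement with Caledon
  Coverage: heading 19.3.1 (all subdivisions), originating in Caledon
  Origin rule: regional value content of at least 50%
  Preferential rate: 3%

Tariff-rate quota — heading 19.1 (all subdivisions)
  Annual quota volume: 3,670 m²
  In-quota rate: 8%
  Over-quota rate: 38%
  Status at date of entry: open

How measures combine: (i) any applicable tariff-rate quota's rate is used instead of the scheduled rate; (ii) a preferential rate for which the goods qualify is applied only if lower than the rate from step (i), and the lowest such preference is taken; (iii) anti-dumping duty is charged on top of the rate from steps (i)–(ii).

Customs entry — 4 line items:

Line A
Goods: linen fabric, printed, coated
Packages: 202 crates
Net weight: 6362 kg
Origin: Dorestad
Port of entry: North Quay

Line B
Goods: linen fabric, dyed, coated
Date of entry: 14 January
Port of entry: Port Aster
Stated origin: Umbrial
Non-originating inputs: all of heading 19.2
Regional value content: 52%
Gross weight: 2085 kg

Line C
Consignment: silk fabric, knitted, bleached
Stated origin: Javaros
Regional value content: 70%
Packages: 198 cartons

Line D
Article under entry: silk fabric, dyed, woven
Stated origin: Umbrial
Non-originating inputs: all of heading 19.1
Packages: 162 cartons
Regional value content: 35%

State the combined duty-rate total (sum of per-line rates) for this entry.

27%

Line A: linen → 19.1; coated → 19.1.1; printed → 19.1.1.3. Scheduled 14%. quota on 19.1 open → in-quota 8%. → 8%.
Line B: linen → 19.1; coated → 19.1.1; dyed → 19.1.1.1. Scheduled 17%. quota on 19.1 open → in-quota 8%; Umbrial agreement on 19.1.2.2: 19.1.1.1 not covered; Umbrial agreement on 19.3: 19.1.1.1 not covered. → 8%.
Line C: silk → 19.3; knitted → 19.3.1; bleached → 19.3.1.1. Scheduled 4%. Javaros agreement on 19.2.1.1: 19.3.1.1 not covered. → 4%.
Line D: silk → 19.3; woven → 19.3.2; dyed → 19.3.2.2. Scheduled 37%. Umbrial agreement on 19.1.2.2: 19.3.2.2 not covered; Umbrial agreement on 19.3: CTH met → 7% available; preferential 7%. → 7%.
Sum: 8% + 8% + 4% + 7% = 27%.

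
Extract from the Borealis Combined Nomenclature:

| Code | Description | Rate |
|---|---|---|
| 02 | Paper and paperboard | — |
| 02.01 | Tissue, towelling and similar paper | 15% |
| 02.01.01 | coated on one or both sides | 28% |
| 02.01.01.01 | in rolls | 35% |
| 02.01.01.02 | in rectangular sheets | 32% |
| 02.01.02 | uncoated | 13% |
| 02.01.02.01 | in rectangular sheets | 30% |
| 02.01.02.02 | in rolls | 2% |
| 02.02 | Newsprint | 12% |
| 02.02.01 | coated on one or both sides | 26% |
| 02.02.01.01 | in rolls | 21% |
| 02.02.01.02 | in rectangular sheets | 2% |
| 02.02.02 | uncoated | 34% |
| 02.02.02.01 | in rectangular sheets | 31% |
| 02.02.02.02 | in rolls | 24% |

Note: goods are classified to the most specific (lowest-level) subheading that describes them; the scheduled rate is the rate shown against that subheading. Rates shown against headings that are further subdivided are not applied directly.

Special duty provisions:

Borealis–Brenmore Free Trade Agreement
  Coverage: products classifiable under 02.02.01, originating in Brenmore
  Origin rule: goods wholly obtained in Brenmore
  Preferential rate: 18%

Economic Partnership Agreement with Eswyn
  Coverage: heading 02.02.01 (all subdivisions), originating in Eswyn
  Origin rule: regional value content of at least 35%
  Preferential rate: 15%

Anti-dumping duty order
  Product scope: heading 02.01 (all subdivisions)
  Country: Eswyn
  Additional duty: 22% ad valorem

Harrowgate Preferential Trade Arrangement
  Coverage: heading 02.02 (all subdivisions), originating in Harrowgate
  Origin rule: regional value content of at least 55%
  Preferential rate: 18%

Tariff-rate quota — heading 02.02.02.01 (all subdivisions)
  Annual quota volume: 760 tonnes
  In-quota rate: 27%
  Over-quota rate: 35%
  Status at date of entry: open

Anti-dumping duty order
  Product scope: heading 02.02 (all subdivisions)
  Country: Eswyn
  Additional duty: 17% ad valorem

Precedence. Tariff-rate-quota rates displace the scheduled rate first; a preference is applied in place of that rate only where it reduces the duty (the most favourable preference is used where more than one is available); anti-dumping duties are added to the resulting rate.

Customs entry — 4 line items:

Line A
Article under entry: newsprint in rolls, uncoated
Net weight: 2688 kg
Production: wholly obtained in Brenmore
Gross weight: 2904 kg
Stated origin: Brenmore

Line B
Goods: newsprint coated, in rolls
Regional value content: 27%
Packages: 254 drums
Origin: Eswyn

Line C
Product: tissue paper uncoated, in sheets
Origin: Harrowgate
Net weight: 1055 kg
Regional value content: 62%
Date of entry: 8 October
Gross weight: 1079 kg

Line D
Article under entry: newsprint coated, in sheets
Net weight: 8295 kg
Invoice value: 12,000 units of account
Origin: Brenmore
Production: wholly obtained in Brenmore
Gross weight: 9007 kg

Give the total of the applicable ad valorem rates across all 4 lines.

94%

Line A: newsprint → 02.02; uncoated → 02.02.02; in rolls → 02.02.02.02. Scheduled 24%. Brenmore agreement on 02.02.01: 02.02.02.02 not covered. → 24%.
Line B: newsprint → 02.02; coated → 02.02.01; in rolls → 02.02.01.01. Scheduled 21%. Eswyn agreement on 02.02.01: RVC < 35%; anti-dumping (Eswyn, 02.02): +17%; total 21% + 17% = 38%. → 38%.
Line C: tissue paper → 02.01; uncoated → 02.01.02; in sheets → 02.01.02.01. Scheduled 30%. Harrowgate agreement on 02.02: 02.01.02.01 not covered. → 30%.
Line D: newsprint → 02.02; coated → 02.02.01; in sheets → 02.02.01.02. Scheduled 2%. Brenmore agreement on 02.02.01: wholly obtained → 18% available; preference 18% not lower than 2% → no reduction. → 2%.
Sum: 24% + 38% + 30% + 2% = 94%.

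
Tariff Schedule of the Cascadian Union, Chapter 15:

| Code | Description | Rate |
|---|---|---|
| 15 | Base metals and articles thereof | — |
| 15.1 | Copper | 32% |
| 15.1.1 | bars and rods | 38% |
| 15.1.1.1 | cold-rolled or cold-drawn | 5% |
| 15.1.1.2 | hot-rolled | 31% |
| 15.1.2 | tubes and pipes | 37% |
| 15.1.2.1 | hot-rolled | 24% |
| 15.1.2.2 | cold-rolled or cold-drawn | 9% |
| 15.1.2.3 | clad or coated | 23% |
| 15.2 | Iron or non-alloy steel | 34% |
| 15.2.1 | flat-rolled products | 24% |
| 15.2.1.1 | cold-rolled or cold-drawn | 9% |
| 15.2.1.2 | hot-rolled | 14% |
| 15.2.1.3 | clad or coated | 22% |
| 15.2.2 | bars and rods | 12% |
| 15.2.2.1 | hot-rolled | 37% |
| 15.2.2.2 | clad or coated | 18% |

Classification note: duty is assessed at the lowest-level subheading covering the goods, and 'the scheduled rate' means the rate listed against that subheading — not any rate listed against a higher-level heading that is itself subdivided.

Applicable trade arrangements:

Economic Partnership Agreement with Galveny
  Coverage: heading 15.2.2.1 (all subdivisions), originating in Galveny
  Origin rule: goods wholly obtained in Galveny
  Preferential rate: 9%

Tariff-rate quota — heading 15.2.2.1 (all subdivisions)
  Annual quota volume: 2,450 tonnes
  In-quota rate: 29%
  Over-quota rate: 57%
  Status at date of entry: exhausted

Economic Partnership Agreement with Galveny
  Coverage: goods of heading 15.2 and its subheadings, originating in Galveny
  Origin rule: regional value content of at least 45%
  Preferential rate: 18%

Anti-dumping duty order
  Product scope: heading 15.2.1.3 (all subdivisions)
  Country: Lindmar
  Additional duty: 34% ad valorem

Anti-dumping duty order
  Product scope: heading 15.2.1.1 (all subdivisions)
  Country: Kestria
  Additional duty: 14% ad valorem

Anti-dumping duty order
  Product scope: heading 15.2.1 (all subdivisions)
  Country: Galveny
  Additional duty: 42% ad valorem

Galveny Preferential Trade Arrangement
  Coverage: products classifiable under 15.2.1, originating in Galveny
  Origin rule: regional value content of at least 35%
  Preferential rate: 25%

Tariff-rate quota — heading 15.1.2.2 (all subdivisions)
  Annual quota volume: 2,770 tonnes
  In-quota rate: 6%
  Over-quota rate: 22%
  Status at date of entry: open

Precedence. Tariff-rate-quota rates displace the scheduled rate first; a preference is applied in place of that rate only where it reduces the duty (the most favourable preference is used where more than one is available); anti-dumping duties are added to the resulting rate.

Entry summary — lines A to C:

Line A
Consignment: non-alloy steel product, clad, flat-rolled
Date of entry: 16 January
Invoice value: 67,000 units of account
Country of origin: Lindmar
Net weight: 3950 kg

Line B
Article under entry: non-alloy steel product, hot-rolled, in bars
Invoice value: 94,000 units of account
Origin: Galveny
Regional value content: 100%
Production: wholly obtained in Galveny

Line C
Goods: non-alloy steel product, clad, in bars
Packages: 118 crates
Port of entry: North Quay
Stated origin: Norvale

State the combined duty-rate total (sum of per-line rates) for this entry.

Line A: non-alloy steel → 15.2; flat-rolled → 15.2.1; clad → 15.2.1.3. Scheduled 22%. anti-dumping (Lindmar, 15.2.1.3): +34%; total 22% + 34% = 56%. → 56%.
Line B: non-alloy steel → 15.2; in bars → 15.2.2; hot-rolled → 15.2.2.1. Scheduled 37%. quota on 15.2.2.1 exhausted → over-quota 57%; Galveny agreement on 15.2.2.1: wholly obtained → 9% available; Galveny agreement on 15.2: RVC ≥ 45% → 18% available; Galveny agreement on 15.2.1: 15.2.2.1 not covered; preferential 9%. → 9%.
Line C: non-alloy steel → 15.2; in bars → 15.2.2; clad → 15.2.2.2. Scheduled 18%. No special measure applies. → 18%.
Sum: 56% + 9% + 18% = 83%.

83%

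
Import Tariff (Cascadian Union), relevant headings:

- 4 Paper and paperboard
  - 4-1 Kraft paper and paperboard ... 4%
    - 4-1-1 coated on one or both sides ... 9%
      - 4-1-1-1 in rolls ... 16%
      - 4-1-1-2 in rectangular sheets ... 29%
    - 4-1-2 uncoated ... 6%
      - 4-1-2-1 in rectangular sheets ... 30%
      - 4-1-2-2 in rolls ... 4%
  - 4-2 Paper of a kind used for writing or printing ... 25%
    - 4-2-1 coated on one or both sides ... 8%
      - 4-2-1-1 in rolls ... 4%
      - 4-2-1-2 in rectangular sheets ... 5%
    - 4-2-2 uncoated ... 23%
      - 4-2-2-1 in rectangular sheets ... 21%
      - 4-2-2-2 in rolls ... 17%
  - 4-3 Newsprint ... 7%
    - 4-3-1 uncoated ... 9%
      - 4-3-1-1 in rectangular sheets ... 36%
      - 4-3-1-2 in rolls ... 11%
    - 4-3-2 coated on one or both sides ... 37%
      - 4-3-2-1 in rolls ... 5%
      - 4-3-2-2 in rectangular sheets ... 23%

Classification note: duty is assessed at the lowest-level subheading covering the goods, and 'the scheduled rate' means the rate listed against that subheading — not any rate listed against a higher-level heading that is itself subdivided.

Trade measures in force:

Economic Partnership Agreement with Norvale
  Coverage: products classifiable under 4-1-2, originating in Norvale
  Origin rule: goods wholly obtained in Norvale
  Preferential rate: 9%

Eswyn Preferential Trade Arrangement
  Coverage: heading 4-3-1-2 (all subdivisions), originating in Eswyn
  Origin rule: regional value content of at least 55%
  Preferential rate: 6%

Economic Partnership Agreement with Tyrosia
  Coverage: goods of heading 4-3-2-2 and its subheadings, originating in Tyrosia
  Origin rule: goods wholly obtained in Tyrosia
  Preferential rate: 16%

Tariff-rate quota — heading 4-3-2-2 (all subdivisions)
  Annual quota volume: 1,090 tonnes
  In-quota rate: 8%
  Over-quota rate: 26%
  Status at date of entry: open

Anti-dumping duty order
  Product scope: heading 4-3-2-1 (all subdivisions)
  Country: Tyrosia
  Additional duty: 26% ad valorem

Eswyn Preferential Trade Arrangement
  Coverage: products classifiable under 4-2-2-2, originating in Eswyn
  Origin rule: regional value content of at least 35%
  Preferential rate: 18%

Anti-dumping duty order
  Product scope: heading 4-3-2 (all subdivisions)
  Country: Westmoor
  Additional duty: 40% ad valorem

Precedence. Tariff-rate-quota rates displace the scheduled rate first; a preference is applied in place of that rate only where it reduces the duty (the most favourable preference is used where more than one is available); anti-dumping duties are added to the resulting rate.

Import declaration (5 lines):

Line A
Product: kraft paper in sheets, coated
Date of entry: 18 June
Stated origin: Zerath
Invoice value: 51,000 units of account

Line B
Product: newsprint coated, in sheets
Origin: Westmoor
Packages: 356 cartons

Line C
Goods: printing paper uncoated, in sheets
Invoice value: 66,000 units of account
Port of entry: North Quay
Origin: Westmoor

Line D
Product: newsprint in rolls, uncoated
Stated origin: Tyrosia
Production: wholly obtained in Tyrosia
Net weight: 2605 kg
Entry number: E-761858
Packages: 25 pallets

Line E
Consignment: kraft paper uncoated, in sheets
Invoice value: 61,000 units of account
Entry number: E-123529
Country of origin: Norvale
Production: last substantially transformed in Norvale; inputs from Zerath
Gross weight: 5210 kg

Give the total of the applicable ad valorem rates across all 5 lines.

139%

Line A: kraft paper → 4-1; coated → 4-1-1; in sheets → 4-1-1-2. Scheduled 29%. No special measure applies. → 29%.
Line B: newsprint → 4-3; coated → 4-3-2; in sheets → 4-3-2-2. Scheduled 23%. quota on 4-3-2-2 open → in-quota 8%; anti-dumping (Westmoor, 4-3-2): +40%; total 8% + 40% = 48%. → 48%.
Line C: printing paper → 4-2; uncoated → 4-2-2; in sheets → 4-2-2-1. Scheduled 21%. No special measure applies. → 21%.
Line D: newsprint → 4-3; uncoated → 4-3-1; in rolls → 4-3-1-2. Scheduled 11%. Tyrosia agreement on 4-3-2-2: 4-3-1-2 not covered. → 11%.
Line E: kraft paper → 4-1; uncoated → 4-1-2; in sheets → 4-1-2-1. Scheduled 30%. Norvale agreement on 4-1-2: not wholly obtained. → 30%.
Sum: 29% + 48% + 21% + 11% + 30% = 139%.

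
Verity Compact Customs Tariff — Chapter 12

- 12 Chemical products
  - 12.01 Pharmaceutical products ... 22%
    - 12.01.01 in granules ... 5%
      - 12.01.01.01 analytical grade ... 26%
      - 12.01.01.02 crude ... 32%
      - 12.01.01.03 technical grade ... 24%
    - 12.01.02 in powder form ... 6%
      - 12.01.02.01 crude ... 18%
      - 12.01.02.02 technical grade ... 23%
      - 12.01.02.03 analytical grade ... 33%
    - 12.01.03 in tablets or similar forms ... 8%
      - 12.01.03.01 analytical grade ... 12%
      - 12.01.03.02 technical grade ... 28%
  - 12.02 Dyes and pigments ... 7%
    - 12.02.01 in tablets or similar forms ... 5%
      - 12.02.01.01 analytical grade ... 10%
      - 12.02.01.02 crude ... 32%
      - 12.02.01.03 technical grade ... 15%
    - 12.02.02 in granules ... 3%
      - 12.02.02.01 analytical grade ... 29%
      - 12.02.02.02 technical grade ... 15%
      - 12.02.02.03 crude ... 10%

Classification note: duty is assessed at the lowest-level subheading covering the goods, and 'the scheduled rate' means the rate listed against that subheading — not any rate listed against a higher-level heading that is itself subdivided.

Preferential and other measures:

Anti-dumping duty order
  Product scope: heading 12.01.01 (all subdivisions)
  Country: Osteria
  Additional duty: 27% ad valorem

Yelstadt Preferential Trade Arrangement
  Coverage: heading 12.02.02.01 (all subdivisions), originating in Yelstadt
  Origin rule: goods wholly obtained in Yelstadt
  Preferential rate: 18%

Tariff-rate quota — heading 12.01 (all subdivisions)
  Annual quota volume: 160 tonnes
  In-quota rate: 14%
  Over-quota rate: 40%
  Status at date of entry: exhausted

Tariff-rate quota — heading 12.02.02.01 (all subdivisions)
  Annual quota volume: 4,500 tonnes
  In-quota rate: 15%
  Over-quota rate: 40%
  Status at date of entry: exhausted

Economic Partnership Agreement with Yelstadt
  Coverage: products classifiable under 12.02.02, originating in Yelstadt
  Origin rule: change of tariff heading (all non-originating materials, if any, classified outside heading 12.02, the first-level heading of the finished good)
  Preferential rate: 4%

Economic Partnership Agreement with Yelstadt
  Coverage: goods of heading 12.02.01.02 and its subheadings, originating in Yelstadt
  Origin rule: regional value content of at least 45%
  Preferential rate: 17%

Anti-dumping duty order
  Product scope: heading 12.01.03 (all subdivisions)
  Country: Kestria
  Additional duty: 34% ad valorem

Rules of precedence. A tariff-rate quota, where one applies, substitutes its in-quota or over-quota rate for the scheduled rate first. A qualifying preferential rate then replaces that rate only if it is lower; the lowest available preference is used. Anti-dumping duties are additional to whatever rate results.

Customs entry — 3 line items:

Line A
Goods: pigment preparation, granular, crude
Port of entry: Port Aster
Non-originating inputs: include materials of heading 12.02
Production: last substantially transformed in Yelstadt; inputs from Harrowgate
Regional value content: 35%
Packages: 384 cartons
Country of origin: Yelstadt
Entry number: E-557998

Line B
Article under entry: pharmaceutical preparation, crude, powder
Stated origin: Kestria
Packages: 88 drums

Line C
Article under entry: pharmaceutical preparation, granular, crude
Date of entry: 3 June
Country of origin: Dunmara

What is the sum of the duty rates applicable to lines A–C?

Line A: pigment → 12.02; granular → 12.02.02; crude → 12.02.02.03. Scheduled 10%. Yelstadt agreement on 12.02.02.01: 12.02.02.03 not covered; Yelstadt agreement on 12.02.02: CTH not met; Yelstadt agreement on 12.02.01.02: 12.02.02.03 not covered. → 10%.
Line B: pharmaceutical → 12.01; powder → 12.01.02; crude → 12.01.02.01. Scheduled 18%. quota on 12.01 exhausted → over-quota 40%. → 40%.
Line C: pharmaceutical → 12.01; granular → 12.01.01; crude → 12.01.01.02. Scheduled 32%. quota on 12.01 exhausted → over-quota 40%. → 40%.
Sum: 10% + 40% + 40% = 90%.

90%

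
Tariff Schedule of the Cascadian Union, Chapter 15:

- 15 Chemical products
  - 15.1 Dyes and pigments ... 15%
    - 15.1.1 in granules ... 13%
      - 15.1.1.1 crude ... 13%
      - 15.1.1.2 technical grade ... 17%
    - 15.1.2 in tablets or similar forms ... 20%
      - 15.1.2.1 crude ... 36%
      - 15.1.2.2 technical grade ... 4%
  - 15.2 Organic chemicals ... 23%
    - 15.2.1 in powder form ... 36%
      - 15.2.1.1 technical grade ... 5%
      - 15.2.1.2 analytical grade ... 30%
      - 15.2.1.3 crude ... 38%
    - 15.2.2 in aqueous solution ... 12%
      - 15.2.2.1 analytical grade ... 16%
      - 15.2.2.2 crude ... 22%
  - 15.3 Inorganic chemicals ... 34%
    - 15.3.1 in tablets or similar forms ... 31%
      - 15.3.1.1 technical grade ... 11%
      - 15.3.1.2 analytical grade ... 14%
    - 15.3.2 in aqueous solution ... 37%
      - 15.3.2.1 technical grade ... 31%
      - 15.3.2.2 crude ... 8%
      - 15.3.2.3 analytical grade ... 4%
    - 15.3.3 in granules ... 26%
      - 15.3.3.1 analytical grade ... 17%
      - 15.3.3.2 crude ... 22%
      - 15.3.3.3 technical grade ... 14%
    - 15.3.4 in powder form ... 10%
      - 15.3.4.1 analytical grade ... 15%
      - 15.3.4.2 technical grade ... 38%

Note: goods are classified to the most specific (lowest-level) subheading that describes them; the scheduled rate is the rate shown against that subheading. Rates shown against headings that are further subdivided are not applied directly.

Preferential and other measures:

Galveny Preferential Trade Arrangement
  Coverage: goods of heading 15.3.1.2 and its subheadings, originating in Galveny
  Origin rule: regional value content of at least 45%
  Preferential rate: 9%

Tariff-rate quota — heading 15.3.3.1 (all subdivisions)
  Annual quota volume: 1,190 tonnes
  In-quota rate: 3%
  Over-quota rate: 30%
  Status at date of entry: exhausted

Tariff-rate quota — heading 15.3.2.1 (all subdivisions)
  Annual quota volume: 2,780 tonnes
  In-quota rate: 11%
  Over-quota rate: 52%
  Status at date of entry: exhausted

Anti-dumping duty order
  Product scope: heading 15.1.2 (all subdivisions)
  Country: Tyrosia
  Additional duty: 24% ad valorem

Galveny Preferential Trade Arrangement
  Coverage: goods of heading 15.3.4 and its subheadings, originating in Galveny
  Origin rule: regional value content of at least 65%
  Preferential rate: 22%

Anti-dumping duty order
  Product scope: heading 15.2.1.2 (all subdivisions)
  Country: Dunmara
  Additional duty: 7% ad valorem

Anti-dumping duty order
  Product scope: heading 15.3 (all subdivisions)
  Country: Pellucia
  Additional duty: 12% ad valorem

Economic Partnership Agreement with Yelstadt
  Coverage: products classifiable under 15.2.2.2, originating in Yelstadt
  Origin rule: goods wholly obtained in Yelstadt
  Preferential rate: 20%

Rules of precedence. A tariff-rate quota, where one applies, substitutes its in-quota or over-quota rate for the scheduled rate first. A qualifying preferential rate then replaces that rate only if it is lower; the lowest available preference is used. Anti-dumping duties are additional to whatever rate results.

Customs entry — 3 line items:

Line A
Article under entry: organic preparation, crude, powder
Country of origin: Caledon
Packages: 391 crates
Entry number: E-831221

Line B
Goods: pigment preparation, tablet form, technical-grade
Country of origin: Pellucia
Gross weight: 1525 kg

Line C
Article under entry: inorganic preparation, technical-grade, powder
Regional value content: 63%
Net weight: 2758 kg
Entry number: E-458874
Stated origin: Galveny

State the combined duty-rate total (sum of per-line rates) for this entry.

80%

Line A: organic → 15.2; powder → 15.2.1; crude → 15.2.1.3. Scheduled 38%. No special measure applies. → 38%.
Line B: pigment → 15.1; tablet form → 15.1.2; technical-grade → 15.1.2.2. Scheduled 4%. No special measure applies. → 4%.
Line C: inorganic → 15.3; powder → 15.3.4; technical-grade → 15.3.4.2. Scheduled 38%. Galveny agreement on 15.3.1.2: 15.3.4.2 not covered; Galveny agreement on 15.3.4: RVC < 65%. → 38%.
Sum: 38% + 4% + 38% = 80%.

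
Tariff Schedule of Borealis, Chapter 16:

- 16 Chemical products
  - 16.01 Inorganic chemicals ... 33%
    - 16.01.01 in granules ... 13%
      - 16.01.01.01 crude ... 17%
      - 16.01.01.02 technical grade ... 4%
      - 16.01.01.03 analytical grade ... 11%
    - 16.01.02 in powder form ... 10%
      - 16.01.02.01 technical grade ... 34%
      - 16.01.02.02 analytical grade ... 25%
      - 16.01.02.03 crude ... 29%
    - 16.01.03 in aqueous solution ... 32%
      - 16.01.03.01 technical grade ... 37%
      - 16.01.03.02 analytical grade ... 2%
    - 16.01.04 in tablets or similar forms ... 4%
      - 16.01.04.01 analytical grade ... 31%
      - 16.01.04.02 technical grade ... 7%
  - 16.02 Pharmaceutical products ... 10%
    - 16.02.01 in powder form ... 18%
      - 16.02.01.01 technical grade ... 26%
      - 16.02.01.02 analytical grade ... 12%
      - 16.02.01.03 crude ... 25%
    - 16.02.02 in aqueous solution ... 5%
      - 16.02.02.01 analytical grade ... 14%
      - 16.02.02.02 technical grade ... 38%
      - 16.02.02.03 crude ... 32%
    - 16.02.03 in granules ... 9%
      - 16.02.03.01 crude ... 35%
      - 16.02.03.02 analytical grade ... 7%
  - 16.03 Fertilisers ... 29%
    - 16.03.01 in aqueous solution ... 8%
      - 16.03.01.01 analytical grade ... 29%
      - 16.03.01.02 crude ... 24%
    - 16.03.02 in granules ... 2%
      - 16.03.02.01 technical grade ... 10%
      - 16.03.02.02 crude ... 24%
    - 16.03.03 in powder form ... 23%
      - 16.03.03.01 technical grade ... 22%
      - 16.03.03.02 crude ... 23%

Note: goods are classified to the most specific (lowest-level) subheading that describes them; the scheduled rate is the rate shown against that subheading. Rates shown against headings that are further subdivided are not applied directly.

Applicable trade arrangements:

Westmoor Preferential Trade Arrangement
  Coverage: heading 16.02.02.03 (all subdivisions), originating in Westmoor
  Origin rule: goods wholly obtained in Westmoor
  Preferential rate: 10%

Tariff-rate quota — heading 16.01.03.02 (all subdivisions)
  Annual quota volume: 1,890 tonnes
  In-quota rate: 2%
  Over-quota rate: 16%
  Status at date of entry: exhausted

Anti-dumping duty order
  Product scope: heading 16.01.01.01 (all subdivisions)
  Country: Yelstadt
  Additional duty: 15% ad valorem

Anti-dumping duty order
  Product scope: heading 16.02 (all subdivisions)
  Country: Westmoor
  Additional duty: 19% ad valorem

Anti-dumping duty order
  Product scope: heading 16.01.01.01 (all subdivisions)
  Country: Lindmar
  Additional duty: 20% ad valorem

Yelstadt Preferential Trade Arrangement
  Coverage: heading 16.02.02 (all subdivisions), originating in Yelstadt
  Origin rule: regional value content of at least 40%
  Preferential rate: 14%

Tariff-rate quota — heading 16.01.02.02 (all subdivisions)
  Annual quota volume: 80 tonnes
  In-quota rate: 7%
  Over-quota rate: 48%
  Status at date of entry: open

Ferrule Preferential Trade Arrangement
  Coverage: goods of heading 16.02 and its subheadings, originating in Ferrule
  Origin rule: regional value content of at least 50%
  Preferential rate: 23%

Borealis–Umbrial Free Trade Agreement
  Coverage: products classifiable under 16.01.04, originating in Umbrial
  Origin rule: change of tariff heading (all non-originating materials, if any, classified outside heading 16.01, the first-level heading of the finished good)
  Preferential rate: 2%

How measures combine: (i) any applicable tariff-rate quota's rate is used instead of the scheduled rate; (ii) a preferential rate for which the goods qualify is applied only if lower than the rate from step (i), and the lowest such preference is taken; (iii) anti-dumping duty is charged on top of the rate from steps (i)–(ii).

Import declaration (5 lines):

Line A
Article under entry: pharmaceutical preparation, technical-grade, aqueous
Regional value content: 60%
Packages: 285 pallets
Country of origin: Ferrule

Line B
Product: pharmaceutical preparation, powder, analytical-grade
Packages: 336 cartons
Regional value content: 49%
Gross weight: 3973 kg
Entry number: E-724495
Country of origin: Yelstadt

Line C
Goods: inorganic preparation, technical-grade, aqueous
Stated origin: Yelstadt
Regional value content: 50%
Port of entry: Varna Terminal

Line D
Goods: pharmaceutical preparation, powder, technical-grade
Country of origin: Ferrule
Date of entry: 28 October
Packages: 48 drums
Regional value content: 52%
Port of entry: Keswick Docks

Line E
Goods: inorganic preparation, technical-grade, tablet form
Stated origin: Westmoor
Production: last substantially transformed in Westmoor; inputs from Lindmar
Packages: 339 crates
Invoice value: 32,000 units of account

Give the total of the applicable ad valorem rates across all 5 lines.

Line A: pharmaceutical → 16.02; aqueous → 16.02.02; technical-grade → 16.02.02.02. Scheduled 38%. Ferrule agreement on 16.02: RVC ≥ 50% → 23% available; preferential 23%. → 23%.
Line B: pharmaceutical → 16.02; powder → 16.02.01; analytical-grade → 16.02.01.02. Scheduled 12%. Yelstadt agreement on 16.02.02: 16.02.01.02 not covered. → 12%.
Line C: inorganic → 16.01; aqueous → 16.01.03; technical-grade → 16.01.03.01. Scheduled 37%. Yelstadt agreement on 16.02.02: 16.01.03.01 not covered. → 37%.
Line D: pharmaceutical → 16.02; powder → 16.02.01; technical-grade → 16.02.01.01. Scheduled 26%. Ferrule agreement on 16.02: RVC ≥ 50% → 23% available; preferential 23%. → 23%.
Line E: inorganic → 16.01; tablet form → 16.01.04; technical-grade → 16.01.04.02. Scheduled 7%. Westmoor agreement on 16.02.02.03: 16.01.04.02 not covered. → 7%.
Sum: 23% + 12% + 37% + 23% + 7% = 102%.

102%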